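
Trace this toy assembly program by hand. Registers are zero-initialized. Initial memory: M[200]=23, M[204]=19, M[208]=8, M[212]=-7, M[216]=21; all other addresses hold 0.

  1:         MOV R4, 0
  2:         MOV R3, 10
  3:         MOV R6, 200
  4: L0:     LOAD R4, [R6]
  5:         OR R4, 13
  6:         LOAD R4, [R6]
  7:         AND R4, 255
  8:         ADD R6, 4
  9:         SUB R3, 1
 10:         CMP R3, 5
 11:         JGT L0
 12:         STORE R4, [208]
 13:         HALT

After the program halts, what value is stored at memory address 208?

R4=0
R3=10
R6=200
R4=M[200]=23
R4=23|13=31
R4=M[200]=23
R4=23&255=23
R6=200+4=204
R3=10-1=9
CMP R3, 5  (cmp 9,5)
JGT L0: taken
R4=M[204]=19
R4=19|13=31
R4=M[204]=19
R4=19&255=19
R6=204+4=208
R3=9-1=8
CMP R3, 5  (cmp 8,5)
JGT L0: taken
R4=M[208]=8
R4=8|13=13
R4=M[208]=8
R4=8&255=8
R6=208+4=212
R3=8-1=7
CMP R3, 5  (cmp 7,5)
JGT L0: taken
R4=M[212]=-7
R4=(-7)|13=-3
R4=M[212]=-7
R4=(-7)&255=249
R6=212+4=216
R3=7-1=6
CMP R3, 5  (cmp 6,5)
JGT L0: taken
R4=M[216]=21
R4=21|13=29
R4=M[216]=21
R4=21&255=21
R6=216+4=220
R3=6-1=5
CMP R3, 5  (cmp 5,5)
JGT L0: not taken
STORE R4, [208] → M[208]=21
halt.

21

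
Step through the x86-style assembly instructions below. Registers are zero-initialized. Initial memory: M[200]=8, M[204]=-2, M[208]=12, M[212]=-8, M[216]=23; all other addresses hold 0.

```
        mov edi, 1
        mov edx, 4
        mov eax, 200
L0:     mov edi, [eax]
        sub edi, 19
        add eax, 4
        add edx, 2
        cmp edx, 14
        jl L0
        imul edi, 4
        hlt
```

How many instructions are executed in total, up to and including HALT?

after mov edi, 1: edi=1
after mov edx, 4: edx=4
after mov eax, 200: eax=200
after mov edi, [eax]: edi=M[200]=8
after sub edi, 19: edi=8-19=-11
after add eax, 4: eax=200+4=204
after add edx, 2: edx=4+2=6
cmp edx, 14  (cmp 6,14)
jl L0: taken
after mov edi, [eax]: edi=M[204]=-2
after sub edi, 19: edi=(-2)-19=-21
after add eax, 4: eax=204+4=208
after add edx, 2: edx=6+2=8
cmp edx, 14  (cmp 8,14)
jl L0: taken
after mov edi, [eax]: edi=M[208]=12
after sub edi, 19: edi=12-19=-7
after add eax, 4: eax=208+4=212
after add edx, 2: edx=8+2=10
cmp edx, 14  (cmp 10,14)
jl L0: taken
after mov edi, [eax]: edi=M[212]=-8
after sub edi, 19: edi=(-8)-19=-27
after add eax, 4: eax=212+4=216
after add edx, 2: edx=10+2=12
cmp edx, 14  (cmp 12,14)
jl L0: taken
after mov edi, [eax]: edi=M[216]=23
after sub edi, 19: edi=23-19=4
after add eax, 4: eax=216+4=220
after add edx, 2: edx=12+2=14
cmp edx, 14  (cmp 14,14)
jl L0: not taken
after imul edi, 4: edi=4*4=16
halt.
Total executed instructions: 35.

35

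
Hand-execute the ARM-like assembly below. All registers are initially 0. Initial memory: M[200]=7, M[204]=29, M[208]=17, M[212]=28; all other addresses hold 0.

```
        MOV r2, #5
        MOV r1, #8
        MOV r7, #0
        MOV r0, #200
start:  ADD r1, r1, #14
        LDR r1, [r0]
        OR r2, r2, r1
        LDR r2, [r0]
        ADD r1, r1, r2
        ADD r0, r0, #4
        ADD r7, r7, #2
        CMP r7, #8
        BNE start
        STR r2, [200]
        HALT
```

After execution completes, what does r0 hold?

216

MOV r2, #5 → r2=5
MOV r1, #8 → r1=8
MOV r7, #0 → r7=0
MOV r0, #200 → r0=200
ADD r1, r1, #14 → r1=8+14=22
LDR r1, [r0] → r1=M[200]=7
OR r2, r2, r1 → r2=5|7=7
LDR r2, [r0] → r2=M[200]=7
ADD r1, r1, r2 → r1=7+7=14
ADD r0, r0, #4 → r0=200+4=204
ADD r7, r7, #2 → r7=0+2=2
CMP r7, #8  (cmp 2,8)
BNE start: taken
ADD r1, r1, #14 → r1=14+14=28
LDR r1, [r0] → r1=M[204]=29
OR r2, r2, r1 → r2=7|29=31
LDR r2, [r0] → r2=M[204]=29
ADD r1, r1, r2 → r1=29+29=58
ADD r0, r0, #4 → r0=204+4=208
ADD r7, r7, #2 → r7=2+2=4
CMP r7, #8  (cmp 4,8)
BNE start: taken
ADD r1, r1, #14 → r1=58+14=72
LDR r1, [r0] → r1=M[208]=17
OR r2, r2, r1 → r2=29|17=29
LDR r2, [r0] → r2=M[208]=17
ADD r1, r1, r2 → r1=17+17=34
ADD r0, r0, #4 → r0=208+4=212
ADD r7, r7, #2 → r7=4+2=6
CMP r7, #8  (cmp 6,8)
BNE start: taken
ADD r1, r1, #14 → r1=34+14=48
LDR r1, [r0] → r1=M[212]=28
OR r2, r2, r1 → r2=17|28=29
LDR r2, [r0] → r2=M[212]=28
ADD r1, r1, r2 → r1=28+28=56
ADD r0, r0, #4 → r0=212+4=216
ADD r7, r7, #2 → r7=6+2=8
CMP r7, #8  (cmp 8,8)
BNE start: not taken
STR r2, [200] → M[200]=28
halt.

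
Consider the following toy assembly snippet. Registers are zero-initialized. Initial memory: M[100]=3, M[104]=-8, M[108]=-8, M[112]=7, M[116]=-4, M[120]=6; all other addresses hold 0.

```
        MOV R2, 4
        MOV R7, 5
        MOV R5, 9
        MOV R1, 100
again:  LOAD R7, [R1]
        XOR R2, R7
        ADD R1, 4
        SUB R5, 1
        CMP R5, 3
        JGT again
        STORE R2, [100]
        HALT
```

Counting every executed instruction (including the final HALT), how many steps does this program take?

42

MOV R2, 4 → R2=4
MOV R7, 5 → R7=5
MOV R5, 9 → R5=9
MOV R1, 100 → R1=100
LOAD R7, [R1] → R7=M[100]=3
XOR R2, R7 → R2=4^3=7
ADD R1, 4 → R1=100+4=104
SUB R5, 1 → R5=9-1=8
CMP R5, 3  (cmp 8,3)
JGT again: taken
LOAD R7, [R1] → R7=M[104]=-8
XOR R2, R7 → R2=7^(-8)=-1
ADD R1, 4 → R1=104+4=108
SUB R5, 1 → R5=8-1=7
CMP R5, 3  (cmp 7,3)
JGT again: taken
LOAD R7, [R1] → R7=M[108]=-8
XOR R2, R7 → R2=(-1)^(-8)=7
ADD R1, 4 → R1=108+4=112
SUB R5, 1 → R5=7-1=6
CMP R5, 3  (cmp 6,3)
JGT again: taken
LOAD R7, [R1] → R7=M[112]=7
XOR R2, R7 → R2=7^7=0
ADD R1, 4 → R1=112+4=116
SUB R5, 1 → R5=6-1=5
CMP R5, 3  (cmp 5,3)
JGT again: taken
LOAD R7, [R1] → R7=M[116]=-4
XOR R2, R7 → R2=0^(-4)=-4
ADD R1, 4 → R1=116+4=120
SUB R5, 1 → R5=5-1=4
CMP R5, 3  (cmp 4,3)
JGT again: taken
LOAD R7, [R1] → R7=M[120]=6
XOR R2, R7 → R2=(-4)^6=-6
ADD R1, 4 → R1=120+4=124
SUB R5, 1 → R5=4-1=3
CMP R5, 3  (cmp 3,3)
JGT again: not taken
STORE R2, [100] → M[100]=-6
halt.
Total executed instructions: 42.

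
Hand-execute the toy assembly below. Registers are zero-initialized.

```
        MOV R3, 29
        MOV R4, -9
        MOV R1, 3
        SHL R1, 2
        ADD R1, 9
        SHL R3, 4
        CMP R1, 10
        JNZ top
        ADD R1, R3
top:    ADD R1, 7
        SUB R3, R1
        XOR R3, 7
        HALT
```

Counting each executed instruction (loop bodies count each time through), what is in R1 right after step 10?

28

R3=29
R4=-9
R1=3
R1=3<<2=12
R1=12+9=21
R3=29<<4=464
CMP R1, 10  (cmp 21,10)
JNZ top: taken
R1=21+7=28
R3=464-28=436
After step 10: R1 = 28.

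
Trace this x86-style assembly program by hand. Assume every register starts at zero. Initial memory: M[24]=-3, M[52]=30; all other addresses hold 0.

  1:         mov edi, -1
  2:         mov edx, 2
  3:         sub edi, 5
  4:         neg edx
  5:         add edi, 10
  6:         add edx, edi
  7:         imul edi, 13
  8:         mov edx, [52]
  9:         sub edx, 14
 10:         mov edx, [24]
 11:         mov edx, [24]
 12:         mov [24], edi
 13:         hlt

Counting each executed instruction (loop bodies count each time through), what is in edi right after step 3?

after mov edi, -1: edi=-1
after mov edx, 2: edx=2
after sub edi, 5: edi=(-1)-5=-6
After step 3: edi = -6.

-6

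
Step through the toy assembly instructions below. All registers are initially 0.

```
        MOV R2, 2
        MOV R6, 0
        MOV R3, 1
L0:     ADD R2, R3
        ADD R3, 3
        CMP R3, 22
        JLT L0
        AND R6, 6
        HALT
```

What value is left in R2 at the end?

MOV R2, 2 → R2=2
MOV R6, 0 → R6=0
MOV R3, 1 → R3=1
ADD R2, R3 → R2=2+1=3
ADD R3, 3 → R3=1+3=4
CMP R3, 22  (cmp 4,22)
JLT L0: taken
ADD R2, R3 → R2=3+4=7
ADD R3, 3 → R3=4+3=7
CMP R3, 22  (cmp 7,22)
JLT L0: taken
ADD R2, R3 → R2=7+7=14
ADD R3, 3 → R3=7+3=10
CMP R3, 22  (cmp 10,22)
JLT L0: taken
ADD R2, R3 → R2=14+10=24
ADD R3, 3 → R3=10+3=13
CMP R3, 22  (cmp 13,22)
JLT L0: taken
ADD R2, R3 → R2=24+13=37
ADD R3, 3 → R3=13+3=16
CMP R3, 22  (cmp 16,22)
JLT L0: taken
ADD R2, R3 → R2=37+16=53
ADD R3, 3 → R3=16+3=19
CMP R3, 22  (cmp 19,22)
JLT L0: taken
ADD R2, R3 → R2=53+19=72
ADD R3, 3 → R3=19+3=22
CMP R3, 22  (cmp 22,22)
JLT L0: not taken
AND R6, 6 → R6=0&6=0
halt.

72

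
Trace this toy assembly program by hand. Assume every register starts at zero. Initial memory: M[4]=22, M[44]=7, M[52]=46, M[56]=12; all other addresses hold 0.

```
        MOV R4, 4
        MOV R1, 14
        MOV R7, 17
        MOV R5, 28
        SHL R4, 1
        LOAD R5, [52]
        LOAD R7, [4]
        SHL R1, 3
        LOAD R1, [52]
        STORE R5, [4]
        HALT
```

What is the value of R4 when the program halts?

8

R4=4
R1=14
R7=17
R5=28
R4=4<<1=8
R5=M[52]=46
R7=M[4]=22
R1=14<<3=112
R1=M[52]=46
STORE R5, [4] → M[4]=46
halt.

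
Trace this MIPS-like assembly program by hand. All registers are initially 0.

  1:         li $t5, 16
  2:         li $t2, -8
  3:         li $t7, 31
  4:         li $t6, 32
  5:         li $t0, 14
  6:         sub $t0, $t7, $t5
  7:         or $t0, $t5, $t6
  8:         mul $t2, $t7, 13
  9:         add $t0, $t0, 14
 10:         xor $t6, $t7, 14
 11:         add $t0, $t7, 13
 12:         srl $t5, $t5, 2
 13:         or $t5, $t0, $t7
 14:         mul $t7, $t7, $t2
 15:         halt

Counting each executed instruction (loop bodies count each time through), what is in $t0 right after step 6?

li $t5, 16 → $t5=16
li $t2, -8 → $t2=-8
li $t7, 31 → $t7=31
li $t6, 32 → $t6=32
li $t0, 14 → $t0=14
sub $t0, $t7, $t5 → $t0=31-16=15
After step 6: $t0 = 15.

15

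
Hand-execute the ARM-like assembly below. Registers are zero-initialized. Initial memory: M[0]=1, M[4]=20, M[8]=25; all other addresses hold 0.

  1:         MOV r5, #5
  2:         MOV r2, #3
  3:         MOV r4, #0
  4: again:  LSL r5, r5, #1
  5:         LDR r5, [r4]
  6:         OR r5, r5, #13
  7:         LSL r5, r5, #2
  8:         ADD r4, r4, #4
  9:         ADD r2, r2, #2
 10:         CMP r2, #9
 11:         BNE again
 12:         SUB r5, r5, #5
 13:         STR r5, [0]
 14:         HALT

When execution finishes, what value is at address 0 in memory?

111

r5=5
r2=3
r4=0
r5=5<<1=10
r5=M[0]=1
r5=1|13=13
r5=13<<2=52
r4=0+4=4
r2=3+2=5
CMP r2, #9  (cmp 5,9)
BNE again: taken
r5=52<<1=104
r5=M[4]=20
r5=20|13=29
r5=29<<2=116
r4=4+4=8
r2=5+2=7
CMP r2, #9  (cmp 7,9)
BNE again: taken
r5=116<<1=232
r5=M[8]=25
r5=25|13=29
r5=29<<2=116
r4=8+4=12
r2=7+2=9
CMP r2, #9  (cmp 9,9)
BNE again: not taken
r5=116-5=111
STR r5, [0] → M[0]=111
halt.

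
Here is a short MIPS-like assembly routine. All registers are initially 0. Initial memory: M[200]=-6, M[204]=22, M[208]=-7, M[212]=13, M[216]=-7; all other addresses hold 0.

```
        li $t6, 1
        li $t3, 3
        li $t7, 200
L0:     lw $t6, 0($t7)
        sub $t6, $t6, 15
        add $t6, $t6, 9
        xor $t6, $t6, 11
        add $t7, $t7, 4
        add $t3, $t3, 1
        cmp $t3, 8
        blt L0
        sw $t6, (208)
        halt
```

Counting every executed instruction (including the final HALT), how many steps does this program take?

45

$t6=1
$t3=3
$t7=200
$t6=M[200]=-6
$t6=(-6)-15=-21
$t6=(-21)+9=-12
$t6=(-12)^11=-1
$t7=200+4=204
$t3=3+1=4
cmp $t3, 8  (cmp 4,8)
blt L0: taken
$t6=M[204]=22
$t6=22-15=7
$t6=7+9=16
$t6=16^11=27
$t7=204+4=208
$t3=4+1=5
cmp $t3, 8  (cmp 5,8)
blt L0: taken
$t6=M[208]=-7
$t6=(-7)-15=-22
$t6=(-22)+9=-13
$t6=(-13)^11=-8
$t7=208+4=212
$t3=5+1=6
cmp $t3, 8  (cmp 6,8)
blt L0: taken
$t6=M[212]=13
$t6=13-15=-2
$t6=(-2)+9=7
$t6=7^11=12
$t7=212+4=216
$t3=6+1=7
cmp $t3, 8  (cmp 7,8)
blt L0: taken
$t6=M[216]=-7
$t6=(-7)-15=-22
$t6=(-22)+9=-13
$t6=(-13)^11=-8
$t7=216+4=220
$t3=7+1=8
cmp $t3, 8  (cmp 8,8)
blt L0: not taken
sw $t6, (208) → M[208]=-8
halt.
Total executed instructions: 45.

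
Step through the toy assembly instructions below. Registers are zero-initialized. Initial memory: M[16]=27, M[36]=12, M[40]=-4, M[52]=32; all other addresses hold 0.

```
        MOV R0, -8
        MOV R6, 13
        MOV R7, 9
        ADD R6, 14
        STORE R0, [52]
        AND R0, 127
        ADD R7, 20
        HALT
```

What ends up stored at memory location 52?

-8

after MOV R0, -8: R0=-8
after MOV R6, 13: R6=13
after MOV R7, 9: R7=9
after ADD R6, 14: R6=13+14=27
STORE R0, [52] → M[52]=-8
after AND R0, 127: R0=(-8)&127=120
after ADD R7, 20: R7=9+20=29
halt.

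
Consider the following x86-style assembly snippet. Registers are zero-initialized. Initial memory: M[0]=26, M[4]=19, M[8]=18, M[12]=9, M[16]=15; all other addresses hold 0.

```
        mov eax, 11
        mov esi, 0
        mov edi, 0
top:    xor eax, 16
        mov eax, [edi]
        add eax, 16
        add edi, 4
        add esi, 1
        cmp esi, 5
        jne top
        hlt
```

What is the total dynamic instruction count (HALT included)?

39

eax=11
esi=0
edi=0
eax=11^16=27
eax=M[0]=26
eax=26+16=42
edi=0+4=4
esi=0+1=1
cmp esi, 5  (cmp 1,5)
jne top: taken
eax=42^16=58
eax=M[4]=19
eax=19+16=35
edi=4+4=8
esi=1+1=2
cmp esi, 5  (cmp 2,5)
jne top: taken
eax=35^16=51
eax=M[8]=18
eax=18+16=34
edi=8+4=12
esi=2+1=3
cmp esi, 5  (cmp 3,5)
jne top: taken
eax=34^16=50
eax=M[12]=9
eax=9+16=25
edi=12+4=16
esi=3+1=4
cmp esi, 5  (cmp 4,5)
jne top: taken
eax=25^16=9
eax=M[16]=15
eax=15+16=31
edi=16+4=20
esi=4+1=5
cmp esi, 5  (cmp 5,5)
jne top: not taken
halt.
Total executed instructions: 39.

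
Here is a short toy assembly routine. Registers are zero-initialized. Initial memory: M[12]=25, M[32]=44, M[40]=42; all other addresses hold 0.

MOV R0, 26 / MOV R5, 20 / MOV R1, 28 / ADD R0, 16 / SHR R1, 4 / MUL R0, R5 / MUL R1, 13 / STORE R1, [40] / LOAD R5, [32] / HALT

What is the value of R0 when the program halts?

after MOV R0, 26: R0=26
after MOV R5, 20: R5=20
after MOV R1, 28: R1=28
after ADD R0, 16: R0=26+16=42
after SHR R1, 4: R1=28>>4=1
after MUL R0, R5: R0=42*20=840
after MUL R1, 13: R1=1*13=13
STORE R1, [40] → M[40]=13
after LOAD R5, [32]: R5=M[32]=44
halt.

840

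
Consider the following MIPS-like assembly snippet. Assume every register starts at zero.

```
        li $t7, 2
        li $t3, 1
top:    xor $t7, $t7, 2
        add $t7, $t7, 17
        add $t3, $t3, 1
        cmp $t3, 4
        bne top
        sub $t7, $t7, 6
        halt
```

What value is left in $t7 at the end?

49

after li $t7, 2: $t7=2
after li $t3, 1: $t3=1
after xor $t7, $t7, 2: $t7=2^2=0
after add $t7, $t7, 17: $t7=0+17=17
after add $t3, $t3, 1: $t3=1+1=2
cmp $t3, 4  (cmp 2,4)
bne top: taken
after xor $t7, $t7, 2: $t7=17^2=19
after add $t7, $t7, 17: $t7=19+17=36
after add $t3, $t3, 1: $t3=2+1=3
cmp $t3, 4  (cmp 3,4)
bne top: taken
after xor $t7, $t7, 2: $t7=36^2=38
after add $t7, $t7, 17: $t7=38+17=55
after add $t3, $t3, 1: $t3=3+1=4
cmp $t3, 4  (cmp 4,4)
bne top: not taken
after sub $t7, $t7, 6: $t7=55-6=49
halt.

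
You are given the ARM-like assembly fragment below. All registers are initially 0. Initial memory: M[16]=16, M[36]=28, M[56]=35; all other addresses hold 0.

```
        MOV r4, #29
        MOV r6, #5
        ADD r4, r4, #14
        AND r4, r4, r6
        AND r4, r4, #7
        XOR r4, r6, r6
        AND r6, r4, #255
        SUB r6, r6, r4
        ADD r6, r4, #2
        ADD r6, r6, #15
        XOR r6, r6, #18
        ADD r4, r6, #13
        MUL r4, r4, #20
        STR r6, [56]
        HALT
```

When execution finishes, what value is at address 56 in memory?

3

after MOV r4, #29: r4=29
after MOV r6, #5: r6=5
after ADD r4, r4, #14: r4=29+14=43
after AND r4, r4, r6: r4=43&5=1
after AND r4, r4, #7: r4=1&7=1
after XOR r4, r6, r6: r4=5^5=0
after AND r6, r4, #255: r6=0&255=0
after SUB r6, r6, r4: r6=0-0=0
after ADD r6, r4, #2: r6=0+2=2
after ADD r6, r6, #15: r6=2+15=17
after XOR r6, r6, #18: r6=17^18=3
after ADD r4, r6, #13: r4=3+13=16
after MUL r4, r4, #20: r4=16*20=320
STR r6, [56] → M[56]=3
halt.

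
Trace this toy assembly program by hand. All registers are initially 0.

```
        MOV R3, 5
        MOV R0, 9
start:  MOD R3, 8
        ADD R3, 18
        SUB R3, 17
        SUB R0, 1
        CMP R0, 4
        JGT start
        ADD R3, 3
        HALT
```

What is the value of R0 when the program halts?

after MOV R3, 5: R3=5
after MOV R0, 9: R0=9
after MOD R3, 8: R3=5%8=5
after ADD R3, 18: R3=5+18=23
after SUB R3, 17: R3=23-17=6
after SUB R0, 1: R0=9-1=8
CMP R0, 4  (cmp 8,4)
JGT start: taken
after MOD R3, 8: R3=6%8=6
after ADD R3, 18: R3=6+18=24
after SUB R3, 17: R3=24-17=7
after SUB R0, 1: R0=8-1=7
CMP R0, 4  (cmp 7,4)
JGT start: taken
after MOD R3, 8: R3=7%8=7
after ADD R3, 18: R3=7+18=25
after SUB R3, 17: R3=25-17=8
after SUB R0, 1: R0=7-1=6
CMP R0, 4  (cmp 6,4)
JGT start: taken
after MOD R3, 8: R3=8%8=0
after ADD R3, 18: R3=0+18=18
after SUB R3, 17: R3=18-17=1
after SUB R0, 1: R0=6-1=5
CMP R0, 4  (cmp 5,4)
JGT start: taken
after MOD R3, 8: R3=1%8=1
after ADD R3, 18: R3=1+18=19
after SUB R3, 17: R3=19-17=2
after SUB R0, 1: R0=5-1=4
CMP R0, 4  (cmp 4,4)
JGT start: not taken
after ADD R3, 3: R3=2+3=5
halt.

4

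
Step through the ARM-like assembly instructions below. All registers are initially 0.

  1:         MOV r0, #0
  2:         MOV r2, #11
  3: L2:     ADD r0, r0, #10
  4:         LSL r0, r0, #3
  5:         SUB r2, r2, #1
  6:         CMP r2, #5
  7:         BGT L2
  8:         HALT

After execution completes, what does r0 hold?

2995920

after MOV r0, #0: r0=0
after MOV r2, #11: r2=11
after ADD r0, r0, #10: r0=0+10=10
after LSL r0, r0, #3: r0=10<<3=80
after SUB r2, r2, #1: r2=11-1=10
CMP r2, #5  (cmp 10,5)
BGT L2: taken
after ADD r0, r0, #10: r0=80+10=90
after LSL r0, r0, #3: r0=90<<3=720
after SUB r2, r2, #1: r2=10-1=9
CMP r2, #5  (cmp 9,5)
BGT L2: taken
after ADD r0, r0, #10: r0=720+10=730
after LSL r0, r0, #3: r0=730<<3=5840
after SUB r2, r2, #1: r2=9-1=8
CMP r2, #5  (cmp 8,5)
BGT L2: taken
after ADD r0, r0, #10: r0=5840+10=5850
after LSL r0, r0, #3: r0=5850<<3=46800
after SUB r2, r2, #1: r2=8-1=7
CMP r2, #5  (cmp 7,5)
BGT L2: taken
after ADD r0, r0, #10: r0=46800+10=46810
after LSL r0, r0, #3: r0=46810<<3=374480
after SUB r2, r2, #1: r2=7-1=6
CMP r2, #5  (cmp 6,5)
BGT L2: taken
after ADD r0, r0, #10: r0=374480+10=374490
after LSL r0, r0, #3: r0=374490<<3=2995920
after SUB r2, r2, #1: r2=6-1=5
CMP r2, #5  (cmp 5,5)
BGT L2: not taken
halt.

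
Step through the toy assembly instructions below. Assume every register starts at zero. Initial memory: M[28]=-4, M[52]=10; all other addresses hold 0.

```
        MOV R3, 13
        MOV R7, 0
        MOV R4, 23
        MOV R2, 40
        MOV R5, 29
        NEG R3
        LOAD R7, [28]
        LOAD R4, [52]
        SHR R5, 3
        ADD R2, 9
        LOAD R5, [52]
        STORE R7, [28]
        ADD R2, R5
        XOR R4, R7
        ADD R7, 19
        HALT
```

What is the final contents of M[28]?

-4

MOV R3, 13 → R3=13
MOV R7, 0 → R7=0
MOV R4, 23 → R4=23
MOV R2, 40 → R2=40
MOV R5, 29 → R5=29
NEG R3 → R3=-(13)=-13
LOAD R7, [28] → R7=M[28]=-4
LOAD R4, [52] → R4=M[52]=10
SHR R5, 3 → R5=29>>3=3
ADD R2, 9 → R2=40+9=49
LOAD R5, [52] → R5=M[52]=10
STORE R7, [28] → M[28]=-4
ADD R2, R5 → R2=49+10=59
XOR R4, R7 → R4=10^(-4)=-10
ADD R7, 19 → R7=(-4)+19=15
halt.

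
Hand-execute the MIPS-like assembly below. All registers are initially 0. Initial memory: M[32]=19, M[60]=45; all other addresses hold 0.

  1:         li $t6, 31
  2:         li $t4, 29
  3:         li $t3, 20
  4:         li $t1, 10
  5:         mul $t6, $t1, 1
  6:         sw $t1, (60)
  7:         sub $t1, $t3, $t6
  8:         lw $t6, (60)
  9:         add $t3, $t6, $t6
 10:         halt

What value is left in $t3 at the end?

20

$t6=31
$t4=29
$t3=20
$t1=10
$t6=10*1=10
sw $t1, (60) → M[60]=10
$t1=20-10=10
$t6=M[60]=10
$t3=10+10=20
halt.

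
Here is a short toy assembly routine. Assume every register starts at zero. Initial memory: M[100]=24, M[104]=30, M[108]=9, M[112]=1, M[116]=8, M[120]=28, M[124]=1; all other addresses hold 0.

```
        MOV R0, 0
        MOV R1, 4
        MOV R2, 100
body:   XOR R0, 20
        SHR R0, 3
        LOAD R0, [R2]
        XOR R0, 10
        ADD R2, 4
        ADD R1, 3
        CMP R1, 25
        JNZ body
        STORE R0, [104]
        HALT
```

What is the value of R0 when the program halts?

11

after MOV R0, 0: R0=0
after MOV R1, 4: R1=4
after MOV R2, 100: R2=100
after XOR R0, 20: R0=0^20=20
after SHR R0, 3: R0=20>>3=2
after LOAD R0, [R2]: R0=M[100]=24
after XOR R0, 10: R0=24^10=18
after ADD R2, 4: R2=100+4=104
after ADD R1, 3: R1=4+3=7
CMP R1, 25  (cmp 7,25)
JNZ body: taken
after XOR R0, 20: R0=18^20=6
after SHR R0, 3: R0=6>>3=0
after LOAD R0, [R2]: R0=M[104]=30
after XOR R0, 10: R0=30^10=20
after ADD R2, 4: R2=104+4=108
after ADD R1, 3: R1=7+3=10
CMP R1, 25  (cmp 10,25)
JNZ body: taken
after XOR R0, 20: R0=20^20=0
after SHR R0, 3: R0=0>>3=0
after LOAD R0, [R2]: R0=M[108]=9
after XOR R0, 10: R0=9^10=3
after ADD R2, 4: R2=108+4=112
after ADD R1, 3: R1=10+3=13
CMP R1, 25  (cmp 13,25)
JNZ body: taken
after XOR R0, 20: R0=3^20=23
after SHR R0, 3: R0=23>>3=2
after LOAD R0, [R2]: R0=M[112]=1
after XOR R0, 10: R0=1^10=11
after ADD R2, 4: R2=112+4=116
after ADD R1, 3: R1=13+3=16
CMP R1, 25  (cmp 16,25)
JNZ body: taken
after XOR R0, 20: R0=11^20=31
after SHR R0, 3: R0=31>>3=3
after LOAD R0, [R2]: R0=M[116]=8
after XOR R0, 10: R0=8^10=2
after ADD R2, 4: R2=116+4=120
after ADD R1, 3: R1=16+3=19
CMP R1, 25  (cmp 19,25)
JNZ body: taken
after XOR R0, 20: R0=2^20=22
after SHR R0, 3: R0=22>>3=2
after LOAD R0, [R2]: R0=M[120]=28
after XOR R0, 10: R0=28^10=22
after ADD R2, 4: R2=120+4=124
after ADD R1, 3: R1=19+3=22
CMP R1, 25  (cmp 22,25)
JNZ body: taken
after XOR R0, 20: R0=22^20=2
after SHR R0, 3: R0=2>>3=0
after LOAD R0, [R2]: R0=M[124]=1
after XOR R0, 10: R0=1^10=11
after ADD R2, 4: R2=124+4=128
after ADD R1, 3: R1=22+3=25
CMP R1, 25  (cmp 25,25)
JNZ body: not taken
STORE R0, [104] → M[104]=11
halt.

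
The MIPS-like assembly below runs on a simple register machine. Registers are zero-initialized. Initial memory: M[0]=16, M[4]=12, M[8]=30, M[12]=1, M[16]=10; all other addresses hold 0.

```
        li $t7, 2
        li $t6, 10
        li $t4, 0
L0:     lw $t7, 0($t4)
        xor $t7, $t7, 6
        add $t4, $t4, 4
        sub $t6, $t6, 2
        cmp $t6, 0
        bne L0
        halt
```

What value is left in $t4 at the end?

after li $t7, 2: $t7=2
after li $t6, 10: $t6=10
after li $t4, 0: $t4=0
after lw $t7, 0($t4): $t7=M[0]=16
after xor $t7, $t7, 6: $t7=16^6=22
after add $t4, $t4, 4: $t4=0+4=4
after sub $t6, $t6, 2: $t6=10-2=8
cmp $t6, 0  (cmp 8,0)
bne L0: taken
after lw $t7, 0($t4): $t7=M[4]=12
after xor $t7, $t7, 6: $t7=12^6=10
after add $t4, $t4, 4: $t4=4+4=8
after sub $t6, $t6, 2: $t6=8-2=6
cmp $t6, 0  (cmp 6,0)
bne L0: taken
after lw $t7, 0($t4): $t7=M[8]=30
after xor $t7, $t7, 6: $t7=30^6=24
after add $t4, $t4, 4: $t4=8+4=12
after sub $t6, $t6, 2: $t6=6-2=4
cmp $t6, 0  (cmp 4,0)
bne L0: taken
after lw $t7, 0($t4): $t7=M[12]=1
after xor $t7, $t7, 6: $t7=1^6=7
after add $t4, $t4, 4: $t4=12+4=16
after sub $t6, $t6, 2: $t6=4-2=2
cmp $t6, 0  (cmp 2,0)
bne L0: taken
after lw $t7, 0($t4): $t7=M[16]=10
after xor $t7, $t7, 6: $t7=10^6=12
after add $t4, $t4, 4: $t4=16+4=20
after sub $t6, $t6, 2: $t6=2-2=0
cmp $t6, 0  (cmp 0,0)
bne L0: not taken
halt.

20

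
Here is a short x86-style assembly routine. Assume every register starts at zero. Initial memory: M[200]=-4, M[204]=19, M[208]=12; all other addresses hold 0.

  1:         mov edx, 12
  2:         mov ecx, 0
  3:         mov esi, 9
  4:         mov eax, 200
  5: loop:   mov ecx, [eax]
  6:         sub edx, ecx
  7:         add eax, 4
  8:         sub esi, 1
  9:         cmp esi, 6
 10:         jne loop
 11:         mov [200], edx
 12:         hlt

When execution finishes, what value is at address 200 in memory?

-15

edx=12
ecx=0
esi=9
eax=200
ecx=M[200]=-4
edx=12-(-4)=16
eax=200+4=204
esi=9-1=8
cmp esi, 6  (cmp 8,6)
jne loop: taken
ecx=M[204]=19
edx=16-19=-3
eax=204+4=208
esi=8-1=7
cmp esi, 6  (cmp 7,6)
jne loop: taken
ecx=M[208]=12
edx=(-3)-12=-15
eax=208+4=212
esi=7-1=6
cmp esi, 6  (cmp 6,6)
jne loop: not taken
mov [200], edx → M[200]=-15
halt.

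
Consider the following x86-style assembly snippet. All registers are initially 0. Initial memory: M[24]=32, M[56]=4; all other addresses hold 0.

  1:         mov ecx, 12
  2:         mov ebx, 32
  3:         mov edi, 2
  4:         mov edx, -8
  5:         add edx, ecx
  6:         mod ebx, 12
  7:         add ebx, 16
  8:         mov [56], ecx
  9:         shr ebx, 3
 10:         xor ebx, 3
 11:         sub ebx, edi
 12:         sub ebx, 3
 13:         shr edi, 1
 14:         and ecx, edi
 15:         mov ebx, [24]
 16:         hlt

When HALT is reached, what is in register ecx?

0

ecx=12
ebx=32
edi=2
edx=-8
edx=(-8)+12=4
ebx=32%12=8
ebx=8+16=24
mov [56], ecx → M[56]=12
ebx=24>>3=3
ebx=3^3=0
ebx=0-2=-2
ebx=(-2)-3=-5
edi=2>>1=1
ecx=12&1=0
ebx=M[24]=32
halt.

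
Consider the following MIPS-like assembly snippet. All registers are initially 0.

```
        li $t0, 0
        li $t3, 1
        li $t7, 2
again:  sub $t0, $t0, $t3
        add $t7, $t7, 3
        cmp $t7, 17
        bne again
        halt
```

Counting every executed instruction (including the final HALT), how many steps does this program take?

after li $t0, 0: $t0=0
after li $t3, 1: $t3=1
after li $t7, 2: $t7=2
after sub $t0, $t0, $t3: $t0=0-1=-1
after add $t7, $t7, 3: $t7=2+3=5
cmp $t7, 17  (cmp 5,17)
bne again: taken
after sub $t0, $t0, $t3: $t0=(-1)-1=-2
after add $t7, $t7, 3: $t7=5+3=8
cmp $t7, 17  (cmp 8,17)
bne again: taken
after sub $t0, $t0, $t3: $t0=(-2)-1=-3
after add $t7, $t7, 3: $t7=8+3=11
cmp $t7, 17  (cmp 11,17)
bne again: taken
after sub $t0, $t0, $t3: $t0=(-3)-1=-4
after add $t7, $t7, 3: $t7=11+3=14
cmp $t7, 17  (cmp 14,17)
bne again: taken
after sub $t0, $t0, $t3: $t0=(-4)-1=-5
after add $t7, $t7, 3: $t7=14+3=17
cmp $t7, 17  (cmp 17,17)
bne again: not taken
halt.
Total executed instructions: 24.

24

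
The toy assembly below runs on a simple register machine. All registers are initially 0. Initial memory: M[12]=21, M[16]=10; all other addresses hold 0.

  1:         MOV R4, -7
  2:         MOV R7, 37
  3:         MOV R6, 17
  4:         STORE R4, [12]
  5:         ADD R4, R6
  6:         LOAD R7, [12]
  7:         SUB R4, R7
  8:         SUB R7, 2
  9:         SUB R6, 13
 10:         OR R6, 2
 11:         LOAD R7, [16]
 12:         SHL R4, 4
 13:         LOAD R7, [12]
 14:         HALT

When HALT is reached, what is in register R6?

MOV R4, -7 → R4=-7
MOV R7, 37 → R7=37
MOV R6, 17 → R6=17
STORE R4, [12] → M[12]=-7
ADD R4, R6 → R4=(-7)+17=10
LOAD R7, [12] → R7=M[12]=-7
SUB R4, R7 → R4=10-(-7)=17
SUB R7, 2 → R7=(-7)-2=-9
SUB R6, 13 → R6=17-13=4
OR R6, 2 → R6=4|2=6
LOAD R7, [16] → R7=M[16]=10
SHL R4, 4 → R4=17<<4=272
LOAD R7, [12] → R7=M[12]=-7
halt.

6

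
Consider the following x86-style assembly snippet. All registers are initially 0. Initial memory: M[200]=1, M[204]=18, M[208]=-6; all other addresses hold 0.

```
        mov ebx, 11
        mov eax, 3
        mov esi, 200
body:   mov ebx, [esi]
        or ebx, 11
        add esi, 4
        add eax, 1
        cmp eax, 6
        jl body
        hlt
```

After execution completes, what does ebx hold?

mov ebx, 11 → ebx=11
mov eax, 3 → eax=3
mov esi, 200 → esi=200
mov ebx, [esi] → ebx=M[200]=1
or ebx, 11 → ebx=1|11=11
add esi, 4 → esi=200+4=204
add eax, 1 → eax=3+1=4
cmp eax, 6  (cmp 4,6)
jl body: taken
mov ebx, [esi] → ebx=M[204]=18
or ebx, 11 → ebx=18|11=27
add esi, 4 → esi=204+4=208
add eax, 1 → eax=4+1=5
cmp eax, 6  (cmp 5,6)
jl body: taken
mov ebx, [esi] → ebx=M[208]=-6
or ebx, 11 → ebx=(-6)|11=-5
add esi, 4 → esi=208+4=212
add eax, 1 → eax=5+1=6
cmp eax, 6  (cmp 6,6)
jl body: not taken
halt.

-5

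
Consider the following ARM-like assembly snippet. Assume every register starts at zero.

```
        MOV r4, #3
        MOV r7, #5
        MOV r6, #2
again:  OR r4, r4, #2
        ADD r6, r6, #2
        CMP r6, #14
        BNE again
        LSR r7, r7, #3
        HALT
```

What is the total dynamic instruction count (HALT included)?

29

after MOV r4, #3: r4=3
after MOV r7, #5: r7=5
after MOV r6, #2: r6=2
after OR r4, r4, #2: r4=3|2=3
after ADD r6, r6, #2: r6=2+2=4
CMP r6, #14  (cmp 4,14)
BNE again: taken
after OR r4, r4, #2: r4=3|2=3
after ADD r6, r6, #2: r6=4+2=6
CMP r6, #14  (cmp 6,14)
BNE again: taken
after OR r4, r4, #2: r4=3|2=3
after ADD r6, r6, #2: r6=6+2=8
CMP r6, #14  (cmp 8,14)
BNE again: taken
after OR r4, r4, #2: r4=3|2=3
after ADD r6, r6, #2: r6=8+2=10
CMP r6, #14  (cmp 10,14)
BNE again: taken
after OR r4, r4, #2: r4=3|2=3
after ADD r6, r6, #2: r6=10+2=12
CMP r6, #14  (cmp 12,14)
BNE again: taken
after OR r4, r4, #2: r4=3|2=3
after ADD r6, r6, #2: r6=12+2=14
CMP r6, #14  (cmp 14,14)
BNE again: not taken
after LSR r7, r7, #3: r7=5>>3=0
halt.
Total executed instructions: 29.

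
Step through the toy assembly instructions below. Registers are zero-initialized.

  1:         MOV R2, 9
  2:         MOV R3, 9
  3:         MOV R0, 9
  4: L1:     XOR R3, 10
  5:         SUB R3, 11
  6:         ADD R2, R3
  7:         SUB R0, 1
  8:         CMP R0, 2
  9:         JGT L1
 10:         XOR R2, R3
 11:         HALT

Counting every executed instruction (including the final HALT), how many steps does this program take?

47

R2=9
R3=9
R0=9
R3=9^10=3
R3=3-11=-8
R2=9+(-8)=1
R0=9-1=8
CMP R0, 2  (cmp 8,2)
JGT L1: taken
R3=(-8)^10=-14
R3=(-14)-11=-25
R2=1+(-25)=-24
R0=8-1=7
CMP R0, 2  (cmp 7,2)
JGT L1: taken
R3=(-25)^10=-19
R3=(-19)-11=-30
R2=(-24)+(-30)=-54
R0=7-1=6
CMP R0, 2  (cmp 6,2)
JGT L1: taken
R3=(-30)^10=-24
R3=(-24)-11=-35
R2=(-54)+(-35)=-89
R0=6-1=5
CMP R0, 2  (cmp 5,2)
JGT L1: taken
R3=(-35)^10=-41
R3=(-41)-11=-52
R2=(-89)+(-52)=-141
R0=5-1=4
CMP R0, 2  (cmp 4,2)
JGT L1: taken
R3=(-52)^10=-58
R3=(-58)-11=-69
R2=(-141)+(-69)=-210
R0=4-1=3
CMP R0, 2  (cmp 3,2)
JGT L1: taken
R3=(-69)^10=-79
R3=(-79)-11=-90
R2=(-210)+(-90)=-300
R0=3-1=2
CMP R0, 2  (cmp 2,2)
JGT L1: not taken
R2=(-300)^(-90)=370
halt.
Total executed instructions: 47.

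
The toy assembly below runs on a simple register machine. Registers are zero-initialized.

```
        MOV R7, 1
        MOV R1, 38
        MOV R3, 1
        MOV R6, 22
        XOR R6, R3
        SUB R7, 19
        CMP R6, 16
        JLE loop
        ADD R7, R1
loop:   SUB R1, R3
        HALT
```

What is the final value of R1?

after MOV R7, 1: R7=1
after MOV R1, 38: R1=38
after MOV R3, 1: R3=1
after MOV R6, 22: R6=22
after XOR R6, R3: R6=22^1=23
after SUB R7, 19: R7=1-19=-18
CMP R6, 16  (cmp 23,16)
JLE loop: not taken
after ADD R7, R1: R7=(-18)+38=20
after SUB R1, R3: R1=38-1=37
halt.

37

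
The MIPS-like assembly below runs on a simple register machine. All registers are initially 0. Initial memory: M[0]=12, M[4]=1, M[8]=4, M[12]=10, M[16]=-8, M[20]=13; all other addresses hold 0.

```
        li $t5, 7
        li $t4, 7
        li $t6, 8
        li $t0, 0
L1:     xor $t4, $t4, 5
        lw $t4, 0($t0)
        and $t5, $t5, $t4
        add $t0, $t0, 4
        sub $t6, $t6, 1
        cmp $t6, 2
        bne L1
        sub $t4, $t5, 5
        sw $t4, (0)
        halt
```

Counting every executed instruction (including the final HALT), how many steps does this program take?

$t5=7
$t4=7
$t6=8
$t0=0
$t4=7^5=2
$t4=M[0]=12
$t5=7&12=4
$t0=0+4=4
$t6=8-1=7
cmp $t6, 2  (cmp 7,2)
bne L1: taken
$t4=12^5=9
$t4=M[4]=1
$t5=4&1=0
$t0=4+4=8
$t6=7-1=6
cmp $t6, 2  (cmp 6,2)
bne L1: taken
$t4=1^5=4
$t4=M[8]=4
$t5=0&4=0
$t0=8+4=12
$t6=6-1=5
cmp $t6, 2  (cmp 5,2)
bne L1: taken
$t4=4^5=1
$t4=M[12]=10
$t5=0&10=0
$t0=12+4=16
$t6=5-1=4
cmp $t6, 2  (cmp 4,2)
bne L1: taken
$t4=10^5=15
$t4=M[16]=-8
$t5=0&(-8)=0
$t0=16+4=20
$t6=4-1=3
cmp $t6, 2  (cmp 3,2)
bne L1: taken
$t4=(-8)^5=-3
$t4=M[20]=13
$t5=0&13=0
$t0=20+4=24
$t6=3-1=2
cmp $t6, 2  (cmp 2,2)
bne L1: not taken
$t4=0-5=-5
sw $t4, (0) → M[0]=-5
halt.
Total executed instructions: 49.

49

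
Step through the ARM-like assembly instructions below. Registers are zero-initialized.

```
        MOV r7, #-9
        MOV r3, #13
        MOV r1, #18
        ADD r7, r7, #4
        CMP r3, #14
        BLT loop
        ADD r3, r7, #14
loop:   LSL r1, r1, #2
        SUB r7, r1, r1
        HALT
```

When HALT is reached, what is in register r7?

0

after MOV r7, #-9: r7=-9
after MOV r3, #13: r3=13
after MOV r1, #18: r1=18
after ADD r7, r7, #4: r7=(-9)+4=-5
CMP r3, #14  (cmp 13,14)
BLT loop: taken
after LSL r1, r1, #2: r1=18<<2=72
after SUB r7, r1, r1: r7=72-72=0
halt.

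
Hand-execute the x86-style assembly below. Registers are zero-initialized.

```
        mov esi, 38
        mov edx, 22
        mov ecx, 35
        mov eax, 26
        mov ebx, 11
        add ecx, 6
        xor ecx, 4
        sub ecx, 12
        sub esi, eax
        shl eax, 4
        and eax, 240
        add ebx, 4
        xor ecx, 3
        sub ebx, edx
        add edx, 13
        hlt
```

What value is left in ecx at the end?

esi=38
edx=22
ecx=35
eax=26
ebx=11
ecx=35+6=41
ecx=41^4=45
ecx=45-12=33
esi=38-26=12
eax=26<<4=416
eax=416&240=160
ebx=11+4=15
ecx=33^3=34
ebx=15-22=-7
edx=22+13=35
halt.

34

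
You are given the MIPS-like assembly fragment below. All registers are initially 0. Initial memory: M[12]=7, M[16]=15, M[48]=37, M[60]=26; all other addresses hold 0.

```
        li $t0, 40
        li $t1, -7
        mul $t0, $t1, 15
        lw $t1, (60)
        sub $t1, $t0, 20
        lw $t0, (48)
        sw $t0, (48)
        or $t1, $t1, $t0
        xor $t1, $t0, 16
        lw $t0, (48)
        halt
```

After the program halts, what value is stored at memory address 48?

37

after li $t0, 40: $t0=40
after li $t1, -7: $t1=-7
after mul $t0, $t1, 15: $t0=(-7)*15=-105
after lw $t1, (60): $t1=M[60]=26
after sub $t1, $t0, 20: $t1=(-105)-20=-125
after lw $t0, (48): $t0=M[48]=37
sw $t0, (48) → M[48]=37
after or $t1, $t1, $t0: $t1=(-125)|37=-89
after xor $t1, $t0, 16: $t1=37^16=53
after lw $t0, (48): $t0=M[48]=37
halt.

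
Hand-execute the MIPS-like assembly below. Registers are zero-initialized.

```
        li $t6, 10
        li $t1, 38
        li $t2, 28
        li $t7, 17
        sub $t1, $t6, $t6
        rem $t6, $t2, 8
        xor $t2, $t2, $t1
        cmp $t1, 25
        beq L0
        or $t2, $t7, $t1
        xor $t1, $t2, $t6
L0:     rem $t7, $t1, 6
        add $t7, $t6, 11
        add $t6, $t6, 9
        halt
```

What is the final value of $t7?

15

after li $t6, 10: $t6=10
after li $t1, 38: $t1=38
after li $t2, 28: $t2=28
after li $t7, 17: $t7=17
after sub $t1, $t6, $t6: $t1=10-10=0
after rem $t6, $t2, 8: $t6=28%8=4
after xor $t2, $t2, $t1: $t2=28^0=28
cmp $t1, 25  (cmp 0,25)
beq L0: not taken
after or $t2, $t7, $t1: $t2=17|0=17
after xor $t1, $t2, $t6: $t1=17^4=21
after rem $t7, $t1, 6: $t7=21%6=3
after add $t7, $t6, 11: $t7=4+11=15
after add $t6, $t6, 9: $t6=4+9=13
halt.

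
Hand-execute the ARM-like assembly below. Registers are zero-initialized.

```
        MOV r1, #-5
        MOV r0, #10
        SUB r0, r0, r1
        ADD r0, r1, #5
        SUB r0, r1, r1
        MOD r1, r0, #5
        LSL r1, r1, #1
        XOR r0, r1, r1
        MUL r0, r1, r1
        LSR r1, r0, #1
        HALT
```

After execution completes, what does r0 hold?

after MOV r1, #-5: r1=-5
after MOV r0, #10: r0=10
after SUB r0, r0, r1: r0=10-(-5)=15
after ADD r0, r1, #5: r0=(-5)+5=0
after SUB r0, r1, r1: r0=(-5)-(-5)=0
after MOD r1, r0, #5: r1=0%5=0
after LSL r1, r1, #1: r1=0<<1=0
after XOR r0, r1, r1: r0=0^0=0
after MUL r0, r1, r1: r0=0*0=0
after LSR r1, r0, #1: r1=0>>1=0
halt.

0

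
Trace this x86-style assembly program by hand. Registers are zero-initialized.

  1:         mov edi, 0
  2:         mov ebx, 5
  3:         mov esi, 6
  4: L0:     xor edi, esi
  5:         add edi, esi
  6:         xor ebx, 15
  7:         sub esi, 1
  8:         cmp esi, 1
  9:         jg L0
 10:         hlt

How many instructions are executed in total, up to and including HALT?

edi=0
ebx=5
esi=6
edi=0^6=6
edi=6+6=12
ebx=5^15=10
esi=6-1=5
cmp esi, 1  (cmp 5,1)
jg L0: taken
edi=12^5=9
edi=9+5=14
ebx=10^15=5
esi=5-1=4
cmp esi, 1  (cmp 4,1)
jg L0: taken
edi=14^4=10
edi=10+4=14
ebx=5^15=10
esi=4-1=3
cmp esi, 1  (cmp 3,1)
jg L0: taken
edi=14^3=13
edi=13+3=16
ebx=10^15=5
esi=3-1=2
cmp esi, 1  (cmp 2,1)
jg L0: taken
edi=16^2=18
edi=18+2=20
ebx=5^15=10
esi=2-1=1
cmp esi, 1  (cmp 1,1)
jg L0: not taken
halt.
Total executed instructions: 34.

34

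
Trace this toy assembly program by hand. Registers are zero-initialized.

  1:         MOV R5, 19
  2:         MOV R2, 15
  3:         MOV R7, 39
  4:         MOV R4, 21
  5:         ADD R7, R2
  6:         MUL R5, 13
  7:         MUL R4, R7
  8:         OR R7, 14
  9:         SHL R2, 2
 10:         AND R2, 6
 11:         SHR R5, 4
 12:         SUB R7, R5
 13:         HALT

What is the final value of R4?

MOV R5, 19 → R5=19
MOV R2, 15 → R2=15
MOV R7, 39 → R7=39
MOV R4, 21 → R4=21
ADD R7, R2 → R7=39+15=54
MUL R5, 13 → R5=19*13=247
MUL R4, R7 → R4=21*54=1134
OR R7, 14 → R7=54|14=62
SHL R2, 2 → R2=15<<2=60
AND R2, 6 → R2=60&6=4
SHR R5, 4 → R5=247>>4=15
SUB R7, R5 → R7=62-15=47
halt.

1134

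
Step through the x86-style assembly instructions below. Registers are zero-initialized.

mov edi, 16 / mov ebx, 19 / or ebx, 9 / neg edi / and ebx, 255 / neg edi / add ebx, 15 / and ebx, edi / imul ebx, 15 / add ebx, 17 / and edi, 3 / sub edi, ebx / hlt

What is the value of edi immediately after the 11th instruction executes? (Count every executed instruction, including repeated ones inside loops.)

mov edi, 16 → edi=16
mov ebx, 19 → ebx=19
or ebx, 9 → ebx=19|9=27
neg edi → edi=-(16)=-16
and ebx, 255 → ebx=27&255=27
neg edi → edi=-(-16)=16
add ebx, 15 → ebx=27+15=42
and ebx, edi → ebx=42&16=0
imul ebx, 15 → ebx=0*15=0
add ebx, 17 → ebx=0+17=17
and edi, 3 → edi=16&3=0
After step 11: edi = 0.

0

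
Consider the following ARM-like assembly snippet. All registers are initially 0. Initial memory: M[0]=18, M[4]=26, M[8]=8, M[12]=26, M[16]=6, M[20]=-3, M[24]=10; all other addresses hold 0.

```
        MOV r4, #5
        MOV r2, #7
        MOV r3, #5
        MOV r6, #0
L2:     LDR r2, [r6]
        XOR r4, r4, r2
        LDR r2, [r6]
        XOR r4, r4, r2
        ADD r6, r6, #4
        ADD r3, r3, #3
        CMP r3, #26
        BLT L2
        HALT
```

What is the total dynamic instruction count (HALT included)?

61

after MOV r4, #5: r4=5
after MOV r2, #7: r2=7
after MOV r3, #5: r3=5
after MOV r6, #0: r6=0
after LDR r2, [r6]: r2=M[0]=18
after XOR r4, r4, r2: r4=5^18=23
after LDR r2, [r6]: r2=M[0]=18
after XOR r4, r4, r2: r4=23^18=5
after ADD r6, r6, #4: r6=0+4=4
after ADD r3, r3, #3: r3=5+3=8
CMP r3, #26  (cmp 8,26)
BLT L2: taken
after LDR r2, [r6]: r2=M[4]=26
after XOR r4, r4, r2: r4=5^26=31
after LDR r2, [r6]: r2=M[4]=26
after XOR r4, r4, r2: r4=31^26=5
after ADD r6, r6, #4: r6=4+4=8
after ADD r3, r3, #3: r3=8+3=11
CMP r3, #26  (cmp 11,26)
BLT L2: taken
after LDR r2, [r6]: r2=M[8]=8
after XOR r4, r4, r2: r4=5^8=13
after LDR r2, [r6]: r2=M[8]=8
after XOR r4, r4, r2: r4=13^8=5
after ADD r6, r6, #4: r6=8+4=12
after ADD r3, r3, #3: r3=11+3=14
CMP r3, #26  (cmp 14,26)
BLT L2: taken
after LDR r2, [r6]: r2=M[12]=26
after XOR r4, r4, r2: r4=5^26=31
after LDR r2, [r6]: r2=M[12]=26
after XOR r4, r4, r2: r4=31^26=5
after ADD r6, r6, #4: r6=12+4=16
after ADD r3, r3, #3: r3=14+3=17
CMP r3, #26  (cmp 17,26)
BLT L2: taken
after LDR r2, [r6]: r2=M[16]=6
after XOR r4, r4, r2: r4=5^6=3
after LDR r2, [r6]: r2=M[16]=6
after XOR r4, r4, r2: r4=3^6=5
after ADD r6, r6, #4: r6=16+4=20
after ADD r3, r3, #3: r3=17+3=20
CMP r3, #26  (cmp 20,26)
BLT L2: taken
after LDR r2, [r6]: r2=M[20]=-3
after XOR r4, r4, r2: r4=5^(-3)=-8
after LDR r2, [r6]: r2=M[20]=-3
after XOR r4, r4, r2: r4=(-8)^(-3)=5
after ADD r6, r6, #4: r6=20+4=24
after ADD r3, r3, #3: r3=20+3=23
CMP r3, #26  (cmp 23,26)
BLT L2: taken
after LDR r2, [r6]: r2=M[24]=10
after XOR r4, r4, r2: r4=5^10=15
after LDR r2, [r6]: r2=M[24]=10
after XOR r4, r4, r2: r4=15^10=5
after ADD r6, r6, #4: r6=24+4=28
after ADD r3, r3, #3: r3=23+3=26
CMP r3, #26  (cmp 26,26)
BLT L2: not taken
halt.
Total executed instructions: 61.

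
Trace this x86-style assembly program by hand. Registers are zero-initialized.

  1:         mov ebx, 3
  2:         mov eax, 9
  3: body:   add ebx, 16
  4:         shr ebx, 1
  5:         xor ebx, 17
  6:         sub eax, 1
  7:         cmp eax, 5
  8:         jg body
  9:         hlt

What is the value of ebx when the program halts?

after mov ebx, 3: ebx=3
after mov eax, 9: eax=9
after add ebx, 16: ebx=3+16=19
after shr ebx, 1: ebx=19>>1=9
after xor ebx, 17: ebx=9^17=24
after sub eax, 1: eax=9-1=8
cmp eax, 5  (cmp 8,5)
jg body: taken
after add ebx, 16: ebx=24+16=40
after shr ebx, 1: ebx=40>>1=20
after xor ebx, 17: ebx=20^17=5
after sub eax, 1: eax=8-1=7
cmp eax, 5  (cmp 7,5)
jg body: taken
after add ebx, 16: ebx=5+16=21
after shr ebx, 1: ebx=21>>1=10
after xor ebx, 17: ebx=10^17=27
after sub eax, 1: eax=7-1=6
cmp eax, 5  (cmp 6,5)
jg body: taken
after add ebx, 16: ebx=27+16=43
after shr ebx, 1: ebx=43>>1=21
after xor ebx, 17: ebx=21^17=4
after sub eax, 1: eax=6-1=5
cmp eax, 5  (cmp 5,5)
jg body: not taken
halt.

4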